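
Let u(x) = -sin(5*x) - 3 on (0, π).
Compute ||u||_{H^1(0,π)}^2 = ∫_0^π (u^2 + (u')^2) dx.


||u||_{H^1(0,π)}^2 = 12/5 + 22*π

u'(x) = -5*cos(5*x).
Expand u² and (u')² and integrate term by term on (0, π), using: for integers n ≥ 1, ∫_0^π sin²(nx) dx = ∫_0^π cos²(nx) dx = π/2; for n ≠ n', ∫_0^π sin(nx)sin(n'x) dx = ∫_0^π cos(nx)cos(n'x) dx = 0; and by product-to-sum, ∫_0^π sin(nx)cos(n'x) dx = ½∫_0^π [sin((n+n')x) + sin((n−n')x)] dx, which is 0 when n+n' is even and 2n/(n²−n'²) when n+n' is odd (it need not vanish on (0, π)). For the constant mode: ∫_0^π 1 dx = π, ∫_0^π cos(nx) dx = 0, ∫_0^π sin(nx) dx = (1−(−1)^n)/n.
  u² squared terms: (-3)²·∫1 dx = 9·π = 9*π;  (-1)²·∫sin(5x)² dx = 1·π/2 = π/2.
  u² cross terms: 2·(-3)·(-1)·∫1·sin(5x) dx = 6·(2/5) = 12/5.
  So ∫_0^π u² dx = 9*π + π/2 + 12/5 = 12/5 + 19*π/2.
  (u')² squared terms: (-5)²·∫cos(5x)² dx = 25·π/2 = 25*π/2.
  So ∫_0^π (u')² dx = 25*π/2.
||u||_{H^1}^2 = (12/5 + 19*π/2) + (25*π/2) = 12/5 + 22*π.


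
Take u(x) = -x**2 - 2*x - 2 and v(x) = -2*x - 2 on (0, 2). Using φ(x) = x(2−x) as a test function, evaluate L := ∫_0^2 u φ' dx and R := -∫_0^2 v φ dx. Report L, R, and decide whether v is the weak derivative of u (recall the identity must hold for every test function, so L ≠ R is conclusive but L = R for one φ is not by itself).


LHS = 16/3, RHS = 16/3. Yes, v = u' weakly.

u(x) = -x**2 - 2*x - 2, classical derivative u'(x) = -2*x - 2.
φ(x) = x(2−x), so φ'(x) = 2 - 2*x.
Note φ(0) = φ(2) = 0, so the boundary term u·φ vanishes.
LHS = ∫_0^2 u(x) φ'(x) dx = ∫_0^2 (2*x^3 + 2*x^2 - 4) dx. Term by term:
  ∫_0^2 2*x^3 dx = 8;  ∫_0^2 2*x^2 dx = 16/3;  ∫_0^2 -4 dx = -8.
Sum: 8 + 16/3 − 8 = 16/3.
So LHS = 16/3.
∫_0^2 v(x) φ(x) dx = ∫_0^2 (2*x^3 - 2*x^2 - 4*x) dx. Term by term:
  ∫_0^2 2*x^3 dx = 8;  ∫_0^2 -2*x^2 dx = -16/3;  ∫_0^2 -4*x dx = -8.
Sum: 8 − 16/3 − 8 = -16/3.
So RHS = -∫_0^2 v(x) φ(x) dx = 16/3.
LHS = RHS, so the identity holds for this test φ.
Moreover u is smooth here and v(x) = u'(x) = -2*x - 2 pointwise, so the identity holds for every test function. Hence v is the weak derivative of u.


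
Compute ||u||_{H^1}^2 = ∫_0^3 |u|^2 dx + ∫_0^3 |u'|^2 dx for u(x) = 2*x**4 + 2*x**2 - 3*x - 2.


||u||_{H^1}^2 = 221367/7

The H^1 norm (squared) on an interval (0, L) is
  ||u||_{H^1}^2 = ∫_0^L u(x)^2 dx + ∫_0^L u'(x)^2 dx.
Compute u'(x) = 8*x**3 + 4*x - 3.
Then u(x)^2 = 4*x**8 + 8*x**6 - 12*x**5 - 4*x**4 - 12*x**3 + x**2 + 12*x + 4 and u'(x)^2 = 64*x**6 + 64*x**4 - 48*x**3 + 16*x**2 - 24*x + 9.
Integrate each monomial from 0 to 3 using ∫_0^3 c·x^n dx = c·3^(n+1)/(n+1):
  ∫_0^3 u(x)^2 dx = ∫_0^3 (4*x^8 + 8*x^6 - 12*x^5 - 4*x^4 - 12*x^3 + x^2 + 12*x + 4) dx. Term by term:
    ∫_0^3 4*x^8 dx = 8748;  ∫_0^3 8*x^6 dx = 17496/7;  ∫_0^3 -12*x^5 dx = -1458;
    ∫_0^3 -4*x^4 dx = -972/5;  ∫_0^3 -12*x^3 dx = -243;  ∫_0^3 x^2 dx = 9;
    ∫_0^3 12*x dx = 54;  ∫_0^3 4 dx = 12.
  Sum: 8748 + 17496/7 − 1458 − 972/5 − 243 + 9 + 54 + 12 = 329946/35.
  ∫_0^3 u'(x)^2 dx = ∫_0^3 (64*x^6 + 64*x^4 - 48*x^3 + 16*x^2 - 24*x + 9) dx. Term by term:
    ∫_0^3 64*x^6 dx = 139968/7;  ∫_0^3 64*x^4 dx = 15552/5;  ∫_0^3 -48*x^3 dx = -972;
    ∫_0^3 16*x^2 dx = 144;  ∫_0^3 -24*x dx = -108;  ∫_0^3 9 dx = 27.
  Sum: 139968/7 + 15552/5 − 972 + 144 − 108 + 27 = 776889/35.
Adding: ||u||_{H^1}^2 = 329946/35 + 776889/35 = 221367/7.


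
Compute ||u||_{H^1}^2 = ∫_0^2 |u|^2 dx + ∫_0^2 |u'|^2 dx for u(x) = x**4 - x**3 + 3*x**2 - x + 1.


||u||_{H^1}^2 = 26384/63

The H^1 norm (squared) on an interval (0, L) is
  ||u||_{H^1}^2 = ∫_0^L u(x)^2 dx + ∫_0^L u'(x)^2 dx.
Compute u'(x) = 4*x**3 - 3*x**2 + 6*x - 1.
Then u(x)^2 = x**8 - 2*x**7 + 7*x**6 - 8*x**5 + 13*x**4 - 8*x**3 + 7*x**2 - 2*x + 1 and u'(x)^2 = 16*x**6 - 24*x**5 + 57*x**4 - 44*x**3 + 42*x**2 - 12*x + 1.
Integrate each monomial from 0 to 2 using ∫_0^2 c·x^n dx = c·2^(n+1)/(n+1):
  ∫_0^2 u(x)^2 dx = ∫_0^2 (x^8 - 2*x^7 + 7*x^6 - 8*x^5 + 13*x^4 - 8*x^3 + 7*x^2 - 2*x + 1) dx. Term by term:
    ∫_0^2 x^8 dx = 512/9;  ∫_0^2 -2*x^7 dx = -64;  ∫_0^2 7*x^6 dx = 128;
    ∫_0^2 -8*x^5 dx = -256/3;  ∫_0^2 13*x^4 dx = 416/5;  ∫_0^2 -8*x^3 dx = -32;
    ∫_0^2 7*x^2 dx = 56/3;  ∫_0^2 -2*x dx = -4;  ∫_0^2 1 dx = 2.
  Sum: 512/9 − 64 + 128 − 256/3 + 416/5 − 32 + 56/3 − 4 + 2 = 4654/45.
  ∫_0^2 u'(x)^2 dx = ∫_0^2 (16*x^6 - 24*x^5 + 57*x^4 - 44*x^3 + 42*x^2 - 12*x + 1) dx. Term by term:
    ∫_0^2 16*x^6 dx = 2048/7;  ∫_0^2 -24*x^5 dx = -256;  ∫_0^2 57*x^4 dx = 1824/5;
    ∫_0^2 -44*x^3 dx = -176;  ∫_0^2 42*x^2 dx = 112;  ∫_0^2 -12*x dx = -24;
    ∫_0^2 1 dx = 2.
  Sum: 2048/7 − 256 + 1824/5 − 176 + 112 − 24 + 2 = 11038/35.
Adding: ||u||_{H^1}^2 = 4654/45 + 11038/35 = 26384/63.


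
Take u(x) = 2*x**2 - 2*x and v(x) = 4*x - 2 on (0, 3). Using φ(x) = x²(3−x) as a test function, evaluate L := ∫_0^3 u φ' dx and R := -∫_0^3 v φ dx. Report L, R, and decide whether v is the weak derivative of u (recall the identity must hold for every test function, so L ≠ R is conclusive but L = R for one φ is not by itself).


LHS = -351/10, RHS = -351/10. Yes, v = u' weakly.

u(x) = 2*x**2 - 2*x, classical derivative u'(x) = 4*x - 2.
φ(x) = x²(3−x), so φ'(x) = 3*x*(2 - x).
Note φ(0) = φ(3) = 0, so the boundary term u·φ vanishes.
LHS = ∫_0^3 u(x) φ'(x) dx = ∫_0^3 (-6*x^4 + 18*x^3 - 12*x^2) dx. Term by term:
  ∫_0^3 -6*x^4 dx = -1458/5;  ∫_0^3 18*x^3 dx = 729/2;  ∫_0^3 -12*x^2 dx = -108.
Sum: -1458/5 + 729/2 − 108 = -351/10.
So LHS = -351/10.
∫_0^3 v(x) φ(x) dx = ∫_0^3 (-4*x^4 + 14*x^3 - 6*x^2) dx. Term by term:
  ∫_0^3 -4*x^4 dx = -972/5;  ∫_0^3 14*x^3 dx = 567/2;  ∫_0^3 -6*x^2 dx = -54.
Sum: -972/5 + 567/2 − 54 = 351/10.
So RHS = -∫_0^3 v(x) φ(x) dx = -351/10.
LHS = RHS, so the identity holds for this test φ.
Moreover u is smooth here and v(x) = u'(x) = 4*x - 2 pointwise, so the identity holds for every test function. Hence v is the weak derivative of u.


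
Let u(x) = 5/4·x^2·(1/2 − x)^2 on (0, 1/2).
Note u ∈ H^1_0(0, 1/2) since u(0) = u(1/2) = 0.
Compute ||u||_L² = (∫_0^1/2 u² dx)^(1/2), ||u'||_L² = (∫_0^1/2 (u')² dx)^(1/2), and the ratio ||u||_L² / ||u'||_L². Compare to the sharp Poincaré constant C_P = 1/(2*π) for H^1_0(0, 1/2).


||u||_L² / ||u'||_L² = sqrt(3)/12 < C_P = 1/(2*π).

u(x) = 5/4·x^2·(1/2 − x)^2, so u'(x) = 5*x*(2*x - 1)*(4*x - 1)/8.
u(x) = 5/4·x^2·(1/2 − x)^2 vanishes at x = 0 and x = 1/2, so u ∈ H^1_0(0, 1/2). Differentiate via the product rule and integrate the resulting polynomials term by term.
  ∫_0^1/2 u² dx = ∫_0^1/2 (25*x^8/16 - 25*x^7/8 + 75*x^6/32 - 25*x^5/32 + 25*x^4/256) dx. Term by term:
    ∫_0^1/2 25*x^8/16 dx = 25/73728;  ∫_0^1/2 -25*x^7/8 dx = -25/16384;  ∫_0^1/2 75*x^6/32 dx = 75/28672;
    ∫_0^1/2 -25*x^5/32 dx = -25/12288;  ∫_0^1/2 25*x^4/256 dx = 5/8192.
  Sum: 25/73728 − 25/16384 + 75/28672 − 25/12288 + 5/8192 = 5/1032192.
  ∫_0^1/2 (u')² dx = ∫_0^1/2 (25*x^6 - 75*x^5/2 + 325*x^4/16 - 75*x^3/16 + 25*x^2/64) dx. Term by term:
    ∫_0^1/2 25*x^6 dx = 25/896;  ∫_0^1/2 -75*x^5/2 dx = -25/256;  ∫_0^1/2 325*x^4/16 dx = 65/512;
    ∫_0^1/2 -75*x^3/16 dx = -75/1024;  ∫_0^1/2 25*x^2/64 dx = 25/1536.
  Sum: 25/896 − 25/256 + 65/512 − 75/1024 + 25/1536 = 5/21504.
∫_0^1/2 u² dx = 5/1032192, so ||u||_L² = sqrt(35)/2688.
∫_0^1/2 (u')² dx = 5/21504, so ||u'||_L² = sqrt(105)/672.
Ratio ||u||_L² / ||u'||_L² = sqrt(3)/12.
Sharp Poincaré constant on H^1_0(0, 1/2) is C_P = L/π = 1/(2*π), achieved by sin(2*π·x).
A polynomial bump cannot attain the sharp Poincaré constant (only the first sine eigenfunction does), so the ratio is strictly less than C_P, consistent with ||u||_L² ≤ C_P ||u'||_L².


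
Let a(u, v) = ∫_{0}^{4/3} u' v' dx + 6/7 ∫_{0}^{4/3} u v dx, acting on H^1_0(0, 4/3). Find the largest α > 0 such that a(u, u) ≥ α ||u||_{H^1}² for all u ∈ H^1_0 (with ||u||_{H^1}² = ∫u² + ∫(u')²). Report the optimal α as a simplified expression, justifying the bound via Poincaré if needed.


α = 3*(32 + 21*π^2)/(7*(16 + 9*π^2))

Coercivity of a(·,·) on H^1_0(0, 4/3) means a(u, u) ≥ α ||u||_{H^1}² for every u ∈ H^1_0.
The interval has length L = 4/3, and Poincaré/coercivity depend only on L. Here a(u, u) = ∫(u')² + (6/7)·∫u².
Here 0 < c = 6/7 < 1. The condition a(u,u) ≥ α||u||_{H^1}² reads (1−α)∫(u')² ≥ (α−c)∫u². Any admissible α is ≤ 1 (rapidly oscillating u have ∫u²/∫(u')² → 0), and α = 1 would force 0 ≥ (1−c)∫u², impossible since c < 1; so 1−α > 0. By the sharp Poincaré inequality on H^1_0 of an interval of length L, ∫(u')² ≥ (π/L)²∫u² with equality for the first sine mode sin(π(x−x₀)/L) (x₀ the left endpoint), so the inequality holds for all u iff (1−α)(π/L)² ≥ α − c, i.e. α ≤ ((π/L)² + c)/((π/L)² + 1) = (1 + c(L/π)²)/(1 + (L/π)²). With (π/L)² = 9*π^2/16 and c = 6/7, the largest admissible constant is α = ((π/L)² + c)/((π/L)² + 1).
Simplifying, α = 3*(32 + 21*π^2)/(7*(16 + 9*π^2)).


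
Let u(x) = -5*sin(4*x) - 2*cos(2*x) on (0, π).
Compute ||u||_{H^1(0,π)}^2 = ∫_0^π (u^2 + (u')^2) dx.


||u||_{H^1(0,π)}^2 = 445*π/2

u'(x) = 4*sin(2*x) - 20*cos(4*x).
Expand u² and (u')² and integrate term by term on (0, π), using: for integers n ≥ 1, ∫_0^π sin²(nx) dx = ∫_0^π cos²(nx) dx = π/2; for n ≠ n', ∫_0^π sin(nx)sin(n'x) dx = ∫_0^π cos(nx)cos(n'x) dx = 0; and by product-to-sum, ∫_0^π sin(nx)cos(n'x) dx = ½∫_0^π [sin((n+n')x) + sin((n−n')x)] dx, which is 0 when n+n' is even and 2n/(n²−n'²) when n+n' is odd (it need not vanish on (0, π)).
  u² squared terms: (-5)²·∫sin(4x)² dx = 25·π/2 = 25*π/2;  (-2)²·∫cos(2x)² dx = 4·π/2 = 2*π.
  u² cross terms: 2·(-5)·(-2)·∫sin(4x)·cos(2x) dx = 20·(0) = 0.
  So ∫_0^π u² dx = 25*π/2 + 2*π + 0 = 29*π/2.
  (u')² squared terms: (-20)²·∫cos(4x)² dx = 400·π/2 = 200*π;  (4)²·∫sin(2x)² dx = 16·π/2 = 8*π.
  (u')² cross terms: 2·(-20)·(4)·∫cos(4x)·sin(2x) dx = -160·(0) = 0.
  So ∫_0^π (u')² dx = 200*π + 8*π + 0 = 208*π.
||u||_{H^1}^2 = (29*π/2) + (208*π) = 445*π/2.


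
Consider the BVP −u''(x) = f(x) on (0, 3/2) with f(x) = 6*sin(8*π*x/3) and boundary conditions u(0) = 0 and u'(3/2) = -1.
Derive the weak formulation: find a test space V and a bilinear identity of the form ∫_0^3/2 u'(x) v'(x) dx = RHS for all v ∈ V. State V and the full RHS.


V = {v ∈ H^1(0, 3/2) : v(0) = 0} (test functions vanish at x = 0 where u is specified); weak form: ∫_0^3/2 u'v' dx = ∫_0^3/2 (6*sin(8*π*x/3)) v dx − v(3/2) for all v ∈ V.

Multiply both sides by a test function v and integrate from 0 to 3/2:
  ∫_0^3/2 −u''(x) v(x) dx = ∫_0^3/2 f(x) v(x) dx.
Integrate the LHS by parts once:
  ∫_0^3/2 −u'' v dx = −[u'(x) v(x)]_0^3/2 + ∫_0^3/2 u'(x) v'(x) dx.
Thus ∫_0^3/2 u'(x) v'(x) dx = ∫_0^3/2 f(x) v(x) dx + [u'(x) v(x)]_0^3/2.
Choose V so that boundary terms are either known or forced to vanish.
Mixed BC: u(0) = 0 (Dirichlet) and u'(3/2) = -1 (Neumann). Define V = {v ∈ H^1(0, 3/2) : v(0) = 0}. Then [u' v]_0^3/2 = u'(3/2)·v(3/2) − u'(0)·0 = − v(3/2).
Weak formulation: find u (satisfying any essential BC) such that ∫_0^3/2 u'(x) v'(x) dx = ∫_0^3/2 f v dx − v(3/2) for all v ∈ V (Dirichlet at 0 absorbed into V; Neumann datum at x = 3/2 contributes the boundary term).
Substituting f(x) = 6*sin(8*π*x/3), the right-hand side is ∫_0^3/2 (6*sin(8*π*x/3)) v dx − v(3/2).


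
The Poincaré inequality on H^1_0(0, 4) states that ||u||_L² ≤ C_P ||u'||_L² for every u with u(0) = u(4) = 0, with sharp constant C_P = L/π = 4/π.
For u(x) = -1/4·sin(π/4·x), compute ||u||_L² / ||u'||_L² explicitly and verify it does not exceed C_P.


||u||_L² / ||u'||_L² = 4/π = C_P.

u(x) = -1/4·sin(π/4·x), so u'(x) = -π*cos(π*x/4)/16.
Writing u(x) = A·sin(kπx/L) with A = -1/4 and k = 1, use ∫_0^L sin²(kπx/L) dx = L/2 and ∫_0^L cos²(kπx/L) dx = L/2.
u² = 1/16·sin²(π/4·x) and (u')² = π^2/256·cos²(π/4·x), and each of sin², cos² integrates to L/2 = 2 over (0, 4).
∫_0^4 u² dx = 1/8, so ||u||_L² = sqrt(2)/4.
∫_0^4 (u')² dx = π^2/128, so ||u'||_L² = sqrt(2)*π/16.
Ratio ||u||_L² / ||u'||_L² = 4/π.
Sharp Poincaré constant on H^1_0(0, 4) is C_P = L/π = 4/π, achieved by sin(π/4·x).
This is the k = 1 eigenfunction (up to amplitude), so the ratio equals the sharp Poincaré constant exactly.


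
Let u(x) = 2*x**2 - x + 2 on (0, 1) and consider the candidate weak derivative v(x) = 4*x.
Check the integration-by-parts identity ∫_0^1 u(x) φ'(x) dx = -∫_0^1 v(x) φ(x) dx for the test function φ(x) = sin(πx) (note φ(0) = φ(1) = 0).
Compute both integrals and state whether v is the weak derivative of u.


LHS = -2/π, RHS = -4/π. No, v is not the weak derivative of u.

u(x) = 2*x**2 - x + 2, classical derivative u'(x) = 4*x - 1.
φ(x) = sin(πx), so φ'(x) = π*cos(π*x).
Note φ(0) = φ(1) = 0, so the boundary term u·φ vanishes.
LHS = ∫_0^1 u(x) φ'(x) dx = ∫_0^1 (2*π*x^2*cos(π*x) - π*x*cos(π*x) + 2*π*cos(π*x)) dx. Term by term:
  ∫_0^1 2*π*cos(π*x) dx = 0;  ∫_0^1 -π*x*cos(π*x) dx = 2/π;  ∫_0^1 2*π*x^2*cos(π*x) dx = -4/π.
Sum: 0 + 2/π − 4/π = -2/π.
So LHS = -2/π.
∫_0^1 v(x) φ(x) dx = ∫_0^1 (4*x*sin(π*x)) dx. Term by term:
  ∫_0^1 4*x*sin(π*x) dx = 4/π.
So RHS = -∫_0^1 v(x) φ(x) dx = -4/π.
LHS − RHS = 2/π ≠ 0, so the identity fails.
(For a valid weak derivative the identity must hold for EVERY test function, in particular this one. The failure shows v is NOT the weak derivative of u.)
Correct weak derivative would be u'(x) = 4*x - 1.


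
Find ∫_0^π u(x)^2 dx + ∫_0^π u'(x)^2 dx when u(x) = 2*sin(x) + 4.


||u||_{H^1(0,π)}^2 = 32 + 20*π

u'(x) = 2*cos(x).
Expand u² and (u')² and integrate term by term on (0, π), using: for integers n ≥ 1, ∫_0^π sin²(nx) dx = ∫_0^π cos²(nx) dx = π/2; for n ≠ n', ∫_0^π sin(nx)sin(n'x) dx = ∫_0^π cos(nx)cos(n'x) dx = 0; and by product-to-sum, ∫_0^π sin(nx)cos(n'x) dx = ½∫_0^π [sin((n+n')x) + sin((n−n')x)] dx, which is 0 when n+n' is even and 2n/(n²−n'²) when n+n' is odd (it need not vanish on (0, π)). For the constant mode: ∫_0^π 1 dx = π, ∫_0^π cos(nx) dx = 0, ∫_0^π sin(nx) dx = (1−(−1)^n)/n.
  u² squared terms: (4)²·∫1 dx = 16·π = 16*π;  (2)²·∫sin(x)² dx = 4·π/2 = 2*π.
  u² cross terms: 2·(4)·(2)·∫1·sin(x) dx = 16·(2) = 32.
  So ∫_0^π u² dx = 16*π + 2*π + 32 = 32 + 18*π.
  (u')² squared terms: (2)²·∫cos(x)² dx = 4·π/2 = 2*π.
  So ∫_0^π (u')² dx = 2*π.
||u||_{H^1}^2 = (32 + 18*π) + (2*π) = 32 + 20*π.


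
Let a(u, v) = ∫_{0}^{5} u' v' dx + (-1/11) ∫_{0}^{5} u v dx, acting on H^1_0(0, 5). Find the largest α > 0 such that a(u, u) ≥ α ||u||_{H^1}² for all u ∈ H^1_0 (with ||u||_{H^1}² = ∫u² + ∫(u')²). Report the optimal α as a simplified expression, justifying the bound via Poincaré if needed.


α = (-25/11 + π^2)/(π^2 + 25)

Coercivity of a(·,·) on H^1_0(0, 5) means a(u, u) ≥ α ||u||_{H^1}² for every u ∈ H^1_0.
The interval has length L = 5, and Poincaré/coercivity depend only on L. Here a(u, u) = ∫(u')² + (-1/11)·∫u².
Here c = -1/11 < 0 with |c| < (π/L)² = π^2/25, so coercivity still holds. The condition a(u,u) ≥ α||u||_{H^1}² reads (1−α)∫(u')² ≥ (α−c)∫u². Any admissible α is ≤ 1 (rapidly oscillating u have ∫u²/∫(u')² → 0), and α = 1 would force 0 ≥ (1−c)∫u², impossible since c < 1; so 1−α > 0. By the sharp Poincaré inequality on H^1_0 of an interval of length L, ∫(u')² ≥ (π/L)²∫u² with equality for the first sine mode sin(π(x−x₀)/L) (x₀ the left endpoint), so the inequality holds for all u iff (1−α)(π/L)² ≥ α − c, i.e. α ≤ ((π/L)² + c)/((π/L)² + 1) = (1 + c(L/π)²)/(1 + (L/π)²). (Direct route, valid since c ≤ 0: Poincaré gives c∫u² ≥ c(L/π)²∫(u')², so a(u,u) ≥ (1 + c(L/π)²)∫(u')², while ||u||_{H^1}² ≤ (1 + (L/π)²)∫(u')²; dividing yields the same α.) With (π/L)² = π^2/25 and c = -1/11, the largest admissible constant is α = ((π/L)² + c)/((π/L)² + 1).
Simplifying, α = (-25/11 + π^2)/(π^2 + 25).


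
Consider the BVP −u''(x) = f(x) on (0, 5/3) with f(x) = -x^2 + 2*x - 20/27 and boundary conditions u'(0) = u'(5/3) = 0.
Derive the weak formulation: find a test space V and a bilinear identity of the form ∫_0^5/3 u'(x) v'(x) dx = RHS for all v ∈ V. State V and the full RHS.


V = H^1(0, 5/3) (no boundary constraint on v; u is determined up to an additive constant); weak form: ∫_0^5/3 u'v' dx = ∫_0^5/3 (-x^2 + 2*x - 20/27) v dx for all v ∈ V.

Multiply both sides by a test function v and integrate from 0 to 5/3:
  ∫_0^5/3 −u''(x) v(x) dx = ∫_0^5/3 f(x) v(x) dx.
Integrate the LHS by parts once:
  ∫_0^5/3 −u'' v dx = −[u'(x) v(x)]_0^5/3 + ∫_0^5/3 u'(x) v'(x) dx.
Thus ∫_0^5/3 u'(x) v'(x) dx = ∫_0^5/3 f(x) v(x) dx + [u'(x) v(x)]_0^5/3.
Choose V so that boundary terms are either known or forced to vanish.
u has homogeneous Neumann: u'(0) = u'(5/3) = 0. So [u' v]_0^5/3 = 0·v(5/3) − 0·v(0) = 0 for any v; take V = H^1(0, 5/3).
Weak formulation: find u (satisfying any essential BC) such that ∫_0^5/3 u'(x) v'(x) dx = ∫_0^5/3 f v dx for all v ∈ V (homogeneous Neumann, so boundary terms vanish).
Substituting f(x) = -x^2 + 2*x - 20/27, the right-hand side is ∫_0^5/3 (-x^2 + 2*x - 20/27) v dx.
Compatibility check (pure Neumann): taking v ≡ 1 ∈ V gives 0 = ∫_0^5/3 f dx + (0) − (0), i.e. ∫_0^5/3 f dx must equal u'(0) − u'(5/3) = 0. Indeed ∫_0^5/3 (-x^2 + 2*x - 20/27) dx = 0, so the data are compatible. The solution is then unique only up to an additive constant (fix it e.g. by requiring ∫_0^5/3 u dx = 0).


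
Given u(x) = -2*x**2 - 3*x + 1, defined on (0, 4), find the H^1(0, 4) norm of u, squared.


||u||_{H^1}^2 = 11096/5

The H^1 norm (squared) on an interval (0, L) is
  ||u||_{H^1}^2 = ∫_0^L u(x)^2 dx + ∫_0^L u'(x)^2 dx.
Compute u'(x) = -4*x - 3.
Then u(x)^2 = 4*x**4 + 12*x**3 + 5*x**2 - 6*x + 1 and u'(x)^2 = 16*x**2 + 24*x + 9.
Integrate each monomial from 0 to 4 using ∫_0^4 c·x^n dx = c·4^(n+1)/(n+1):
  ∫_0^4 u(x)^2 dx = ∫_0^4 (4*x^4 + 12*x^3 + 5*x^2 - 6*x + 1) dx. Term by term:
    ∫_0^4 4*x^4 dx = 4096/5;  ∫_0^4 12*x^3 dx = 768;  ∫_0^4 5*x^2 dx = 320/3;
    ∫_0^4 -6*x dx = -48;  ∫_0^4 1 dx = 4.
  Sum: 4096/5 + 768 + 320/3 − 48 + 4 = 24748/15.
  ∫_0^4 u'(x)^2 dx = ∫_0^4 (16*x^2 + 24*x + 9) dx. Term by term:
    ∫_0^4 16*x^2 dx = 1024/3;  ∫_0^4 24*x dx = 192;  ∫_0^4 9 dx = 36.
  Sum: 1024/3 + 192 + 36 = 1708/3.
Adding: ||u||_{H^1}^2 = 24748/15 + 1708/3 = 11096/5.


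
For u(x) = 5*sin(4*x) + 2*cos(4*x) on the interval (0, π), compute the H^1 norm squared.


||u||_{H^1(0,π)}^2 = 493*π/2

u'(x) = -8*sin(4*x) + 20*cos(4*x).
Expand u² and (u')² and integrate term by term on (0, π), using: for integers n ≥ 1, ∫_0^π sin²(nx) dx = ∫_0^π cos²(nx) dx = π/2; for n ≠ n', ∫_0^π sin(nx)sin(n'x) dx = ∫_0^π cos(nx)cos(n'x) dx = 0; and by product-to-sum, ∫_0^π sin(nx)cos(n'x) dx = ½∫_0^π [sin((n+n')x) + sin((n−n')x)] dx, which is 0 when n+n' is even and 2n/(n²−n'²) when n+n' is odd (it need not vanish on (0, π)).
  u² squared terms: (2)²·∫cos(4x)² dx = 4·π/2 = 2*π;  (5)²·∫sin(4x)² dx = 25·π/2 = 25*π/2.
  u² cross terms: 2·(2)·(5)·∫cos(4x)·sin(4x) dx = 20·(0) = 0.
  So ∫_0^π u² dx = 2*π + 25*π/2 + 0 = 29*π/2.
  (u')² squared terms: (-8)²·∫sin(4x)² dx = 64·π/2 = 32*π;  (20)²·∫cos(4x)² dx = 400·π/2 = 200*π.
  (u')² cross terms: 2·(-8)·(20)·∫sin(4x)·cos(4x) dx = -320·(0) = 0.
  So ∫_0^π (u')² dx = 32*π + 200*π + 0 = 232*π.
||u||_{H^1}^2 = (29*π/2) + (232*π) = 493*π/2.


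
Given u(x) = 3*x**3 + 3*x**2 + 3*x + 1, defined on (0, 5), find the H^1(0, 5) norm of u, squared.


||u||_{H^1}^2 = 1682775/7

The H^1 norm (squared) on an interval (0, L) is
  ||u||_{H^1}^2 = ∫_0^L u(x)^2 dx + ∫_0^L u'(x)^2 dx.
Compute u'(x) = 9*x**2 + 6*x + 3.
Then u(x)^2 = 9*x**6 + 18*x**5 + 27*x**4 + 24*x**3 + 15*x**2 + 6*x + 1 and u'(x)^2 = 81*x**4 + 108*x**3 + 90*x**2 + 36*x + 9.
Integrate each monomial from 0 to 5 using ∫_0^5 c·x^n dx = c·5^(n+1)/(n+1):
  ∫_0^5 u(x)^2 dx = ∫_0^5 (9*x^6 + 18*x^5 + 27*x^4 + 24*x^3 + 15*x^2 + 6*x + 1) dx. Term by term:
    ∫_0^5 9*x^6 dx = 703125/7;  ∫_0^5 18*x^5 dx = 46875;  ∫_0^5 27*x^4 dx = 16875;
    ∫_0^5 24*x^3 dx = 3750;  ∫_0^5 15*x^2 dx = 625;  ∫_0^5 6*x dx = 75;
    ∫_0^5 1 dx = 5.
  Sum: 703125/7 + 46875 + 16875 + 3750 + 625 + 75 + 5 = 1180560/7.
  ∫_0^5 u'(x)^2 dx = ∫_0^5 (81*x^4 + 108*x^3 + 90*x^2 + 36*x + 9) dx. Term by term:
    ∫_0^5 81*x^4 dx = 50625;  ∫_0^5 108*x^3 dx = 16875;  ∫_0^5 90*x^2 dx = 3750;
    ∫_0^5 36*x dx = 450;  ∫_0^5 9 dx = 45.
  Sum: 50625 + 16875 + 3750 + 450 + 45 = 71745.
Adding: ||u||_{H^1}^2 = 1180560/7 + 71745 = 1682775/7.


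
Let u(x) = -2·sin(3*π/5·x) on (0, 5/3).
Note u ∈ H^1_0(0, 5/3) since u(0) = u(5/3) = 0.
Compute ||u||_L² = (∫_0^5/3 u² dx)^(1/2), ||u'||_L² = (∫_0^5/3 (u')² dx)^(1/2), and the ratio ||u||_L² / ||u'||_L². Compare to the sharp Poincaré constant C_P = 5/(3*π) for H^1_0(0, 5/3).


||u||_L² / ||u'||_L² = 5/(3*π) = C_P.

u(x) = -2·sin(3*π/5·x), so u'(x) = -6*π*cos(3*π*x/5)/5.
Writing u(x) = A·sin(kπx/L) with A = -2 and k = 1, use ∫_0^L sin²(kπx/L) dx = L/2 and ∫_0^L cos²(kπx/L) dx = L/2.
u² = 4·sin²(3*π/5·x) and (u')² = 36*π^2/25·cos²(3*π/5·x), and each of sin², cos² integrates to L/2 = 5/6 over (0, 5/3).
∫_0^5/3 u² dx = 10/3, so ||u||_L² = sqrt(30)/3.
∫_0^5/3 (u')² dx = 6*π^2/5, so ||u'||_L² = sqrt(30)*π/5.
Ratio ||u||_L² / ||u'||_L² = 5/(3*π).
Sharp Poincaré constant on H^1_0(0, 5/3) is C_P = L/π = 5/(3*π), achieved by sin(3*π/5·x).
This is the k = 1 eigenfunction (up to amplitude), so the ratio equals the sharp Poincaré constant exactly.


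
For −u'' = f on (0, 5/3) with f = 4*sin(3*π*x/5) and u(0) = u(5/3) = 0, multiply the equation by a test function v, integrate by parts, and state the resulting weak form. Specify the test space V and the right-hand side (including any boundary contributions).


V = H^1_0(0, 5/3) (so v(0) = v(5/3) = 0); weak form: ∫_0^5/3 u'v' dx = ∫_0^5/3 (4*sin(3*π*x/5)) v dx for all v ∈ V.

Multiply both sides by a test function v and integrate from 0 to 5/3:
  ∫_0^5/3 −u''(x) v(x) dx = ∫_0^5/3 f(x) v(x) dx.
Integrate the LHS by parts once:
  ∫_0^5/3 −u'' v dx = −[u'(x) v(x)]_0^5/3 + ∫_0^5/3 u'(x) v'(x) dx.
Thus ∫_0^5/3 u'(x) v'(x) dx = ∫_0^5/3 f(x) v(x) dx + [u'(x) v(x)]_0^5/3.
Choose V so that boundary terms are either known or forced to vanish.
u is Dirichlet: u(0) = u(5/3) = 0. Let V = H^1_0(0, 5/3); then v(0) = v(5/3) = 0, and [u' v]_0^5/3 = 0.
Weak formulation: find u (satisfying any essential BC) such that ∫_0^5/3 u'(x) v'(x) dx = ∫_0^5/3 f v dx for all v ∈ V.
Substituting f(x) = 4*sin(3*π*x/5), the right-hand side is ∫_0^5/3 (4*sin(3*π*x/5)) v dx.


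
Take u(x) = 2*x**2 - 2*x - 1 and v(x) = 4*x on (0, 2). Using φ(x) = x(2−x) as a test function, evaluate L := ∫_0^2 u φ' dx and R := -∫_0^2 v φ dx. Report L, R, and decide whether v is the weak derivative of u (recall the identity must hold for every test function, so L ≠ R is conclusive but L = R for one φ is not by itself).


LHS = -8/3, RHS = -16/3. No, v is not the weak derivative of u.

u(x) = 2*x**2 - 2*x - 1, classical derivative u'(x) = 4*x - 2.
φ(x) = x(2−x), so φ'(x) = 2 - 2*x.
Note φ(0) = φ(2) = 0, so the boundary term u·φ vanishes.
LHS = ∫_0^2 u(x) φ'(x) dx = ∫_0^2 (-4*x^3 + 8*x^2 - 2*x - 2) dx. Term by term:
  ∫_0^2 -4*x^3 dx = -16;  ∫_0^2 8*x^2 dx = 64/3;  ∫_0^2 -2*x dx = -4;
  ∫_0^2 -2 dx = -4.
Sum: -16 + 64/3 − 4 − 4 = -8/3.
So LHS = -8/3.
∫_0^2 v(x) φ(x) dx = ∫_0^2 (-4*x^3 + 8*x^2) dx. Term by term:
  ∫_0^2 -4*x^3 dx = -16;  ∫_0^2 8*x^2 dx = 64/3.
Sum: -16 + 64/3 = 16/3.
So RHS = -∫_0^2 v(x) φ(x) dx = -16/3.
LHS − RHS = 8/3 ≠ 0, so the identity fails.
(For a valid weak derivative the identity must hold for EVERY test function, in particular this one. The failure shows v is NOT the weak derivative of u.)
Correct weak derivative would be u'(x) = 4*x - 2.


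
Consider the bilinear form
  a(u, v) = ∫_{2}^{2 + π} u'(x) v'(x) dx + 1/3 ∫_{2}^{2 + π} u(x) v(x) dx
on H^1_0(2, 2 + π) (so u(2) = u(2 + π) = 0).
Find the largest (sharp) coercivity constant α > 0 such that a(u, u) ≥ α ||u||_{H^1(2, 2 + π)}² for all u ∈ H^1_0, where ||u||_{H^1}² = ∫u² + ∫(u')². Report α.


α = 2/3

Coercivity of a(·,·) on H^1_0(2, 2 + π) means a(u, u) ≥ α ||u||_{H^1}² for every u ∈ H^1_0.
The interval has length L = π, and Poincaré/coercivity depend only on L. Here a(u, u) = ∫(u')² + (1/3)·∫u².
Here 0 < c = 1/3 < 1. The condition a(u,u) ≥ α||u||_{H^1}² reads (1−α)∫(u')² ≥ (α−c)∫u². Any admissible α is ≤ 1 (rapidly oscillating u have ∫u²/∫(u')² → 0), and α = 1 would force 0 ≥ (1−c)∫u², impossible since c < 1; so 1−α > 0. By the sharp Poincaré inequality on H^1_0 of an interval of length L, ∫(u')² ≥ (π/L)²∫u² with equality for the first sine mode sin(π(x−x₀)/L) (x₀ the left endpoint), so the inequality holds for all u iff (1−α)(π/L)² ≥ α − c, i.e. α ≤ ((π/L)² + c)/((π/L)² + 1) = (1 + c(L/π)²)/(1 + (L/π)²). With (π/L)² = 1 and c = 1/3, the largest admissible constant is α = ((π/L)² + c)/((π/L)² + 1).
Simplifying, α = 2/3.


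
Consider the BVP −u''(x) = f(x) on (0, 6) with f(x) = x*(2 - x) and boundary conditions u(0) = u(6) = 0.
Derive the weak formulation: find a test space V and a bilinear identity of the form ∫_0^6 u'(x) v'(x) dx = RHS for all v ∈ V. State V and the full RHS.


V = H^1_0(0, 6) (so v(0) = v(6) = 0); weak form: ∫_0^6 u'v' dx = ∫_0^6 (x*(2 - x)) v dx for all v ∈ V.

Multiply both sides by a test function v and integrate from 0 to 6:
  ∫_0^6 −u''(x) v(x) dx = ∫_0^6 f(x) v(x) dx.
Integrate the LHS by parts once:
  ∫_0^6 −u'' v dx = −[u'(x) v(x)]_0^6 + ∫_0^6 u'(x) v'(x) dx.
Thus ∫_0^6 u'(x) v'(x) dx = ∫_0^6 f(x) v(x) dx + [u'(x) v(x)]_0^6.
Choose V so that boundary terms are either known or forced to vanish.
u is Dirichlet: u(0) = u(6) = 0. Let V = H^1_0(0, 6); then v(0) = v(6) = 0, and [u' v]_0^6 = 0.
Weak formulation: find u (satisfying any essential BC) such that ∫_0^6 u'(x) v'(x) dx = ∫_0^6 f v dx for all v ∈ V.
Substituting f(x) = x*(2 - x), the right-hand side is ∫_0^6 (x*(2 - x)) v dx.


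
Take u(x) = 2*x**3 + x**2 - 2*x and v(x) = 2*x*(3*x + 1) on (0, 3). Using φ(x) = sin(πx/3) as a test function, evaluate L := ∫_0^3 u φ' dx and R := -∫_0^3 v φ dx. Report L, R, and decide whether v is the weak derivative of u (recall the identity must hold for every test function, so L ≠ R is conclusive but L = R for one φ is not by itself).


LHS = -168/π + 648/π^3, RHS = -180/π + 648/π^3. No, v is not the weak derivative of u.

u(x) = 2*x**3 + x**2 - 2*x, classical derivative u'(x) = 6*x**2 + 2*x - 2.
φ(x) = sin(πx/3), so φ'(x) = π*cos(π*x/3)/3.
Note φ(0) = φ(3) = 0, so the boundary term u·φ vanishes.
LHS = ∫_0^3 u(x) φ'(x) dx = ∫_0^3 (2*π*x^3*cos(π*x/3)/3 + π*x^2*cos(π*x/3)/3 - 2*π*x*cos(π*x/3)/3) dx. Term by term:
  ∫_0^3 -2*π*x*cos(π*x/3)/3 dx = 12/π;  ∫_0^3 π*x^2*cos(π*x/3)/3 dx = -18/π;  ∫_0^3 2*π*x^3*cos(π*x/3)/3 dx = -162/π + 648/π^3.
Sum: 12/π − 18/π + -162/π + 648/π^3 = -168/π + 648/π^3.
So LHS = -168/π + 648/π^3.
∫_0^3 v(x) φ(x) dx = ∫_0^3 (6*x^2*sin(π*x/3) + 2*x*sin(π*x/3)) dx. Term by term:
  ∫_0^3 2*x*sin(π*x/3) dx = 18/π;  ∫_0^3 6*x^2*sin(π*x/3) dx = -648/π^3 + 162/π.
Sum: 18/π + -648/π^3 + 162/π = -648/π^3 + 180/π.
So RHS = -∫_0^3 v(x) φ(x) dx = -180/π + 648/π^3.
LHS − RHS = 12/π ≠ 0, so the identity fails.
(For a valid weak derivative the identity must hold for EVERY test function, in particular this one. The failure shows v is NOT the weak derivative of u.)
Correct weak derivative would be u'(x) = 6*x**2 + 2*x - 2.


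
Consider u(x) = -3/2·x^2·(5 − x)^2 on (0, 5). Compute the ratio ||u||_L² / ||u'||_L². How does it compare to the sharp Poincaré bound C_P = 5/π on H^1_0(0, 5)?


||u||_L² / ||u'||_L² = 5*sqrt(3)/6 < C_P = 5/π.

u(x) = -3/2·x^2·(5 − x)^2, so u'(x) = 3*x*(x*(5 - x) - (x - 5)^2).
u(x) = -3/2·x^2·(5 − x)^2 vanishes at x = 0 and x = 5, so u ∈ H^1_0(0, 5). Differentiate via the product rule and integrate the resulting polynomials term by term.
  ∫_0^5 u² dx = ∫_0^5 (9*x^8/4 - 45*x^7 + 675*x^6/2 - 1125*x^5 + 5625*x^4/4) dx. Term by term:
    ∫_0^5 9*x^8/4 dx = 1953125/4;  ∫_0^5 -45*x^7 dx = -17578125/8;  ∫_0^5 675*x^6/2 dx = 52734375/14;
    ∫_0^5 -1125*x^5 dx = -5859375/2;  ∫_0^5 5625*x^4/4 dx = 3515625/4.
  Sum: 1953125/4 − 17578125/8 + 52734375/14 − 5859375/2 + 3515625/4 = 390625/56.
  ∫_0^5 (u')² dx = ∫_0^5 (36*x^6 - 540*x^5 + 2925*x^4 - 6750*x^3 + 5625*x^2) dx. Term by term:
    ∫_0^5 36*x^6 dx = 2812500/7;  ∫_0^5 -540*x^5 dx = -1406250;  ∫_0^5 2925*x^4 dx = 1828125;
    ∫_0^5 -6750*x^3 dx = -2109375/2;  ∫_0^5 5625*x^2 dx = 234375.
  Sum: 2812500/7 − 1406250 + 1828125 − 2109375/2 + 234375 = 46875/14.
∫_0^5 u² dx = 390625/56, so ||u||_L² = 625*sqrt(14)/28.
∫_0^5 (u')² dx = 46875/14, so ||u'||_L² = 125*sqrt(42)/14.
Ratio ||u||_L² / ||u'||_L² = 5*sqrt(3)/6.
Sharp Poincaré constant on H^1_0(0, 5) is C_P = L/π = 5/π, achieved by sin(π/5·x).
A polynomial bump cannot attain the sharp Poincaré constant (only the first sine eigenfunction does), so the ratio is strictly less than C_P, consistent with ||u||_L² ≤ C_P ||u'||_L².


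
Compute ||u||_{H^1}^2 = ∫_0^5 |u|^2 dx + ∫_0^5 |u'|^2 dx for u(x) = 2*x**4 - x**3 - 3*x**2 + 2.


||u||_{H^1}^2 = 140761645/126

The H^1 norm (squared) on an interval (0, L) is
  ||u||_{H^1}^2 = ∫_0^L u(x)^2 dx + ∫_0^L u'(x)^2 dx.
Compute u'(x) = 8*x**3 - 3*x**2 - 6*x.
Then u(x)^2 = 4*x**8 - 4*x**7 - 11*x**6 + 6*x**5 + 17*x**4 - 4*x**3 - 12*x**2 + 4 and u'(x)^2 = 64*x**6 - 48*x**5 - 87*x**4 + 36*x**3 + 36*x**2.
Integrate each monomial from 0 to 5 using ∫_0^5 c·x^n dx = c·5^(n+1)/(n+1):
  ∫_0^5 u(x)^2 dx = ∫_0^5 (4*x^8 - 4*x^7 - 11*x^6 + 6*x^5 + 17*x^4 - 4*x^3 - 12*x^2 + 4) dx. Term by term:
    ∫_0^5 4*x^8 dx = 7812500/9;  ∫_0^5 -4*x^7 dx = -390625/2;  ∫_0^5 -11*x^6 dx = -859375/7;
    ∫_0^5 6*x^5 dx = 15625;  ∫_0^5 17*x^4 dx = 10625;  ∫_0^5 -4*x^3 dx = -625;
    ∫_0^5 -12*x^2 dx = -500;  ∫_0^5 4 dx = 20.
  Sum: 7812500/9 − 390625/2 − 859375/7 + 15625 + 10625 − 625 − 500 + 20 = 72465145/126.
  ∫_0^5 u'(x)^2 dx = ∫_0^5 (64*x^6 - 48*x^5 - 87*x^4 + 36*x^3 + 36*x^2) dx. Term by term:
    ∫_0^5 64*x^6 dx = 5000000/7;  ∫_0^5 -48*x^5 dx = -125000;  ∫_0^5 -87*x^4 dx = -54375;
    ∫_0^5 36*x^3 dx = 5625;  ∫_0^5 36*x^2 dx = 1500.
  Sum: 5000000/7 − 125000 − 54375 + 5625 + 1500 = 3794250/7.
Adding: ||u||_{H^1}^2 = 72465145/126 + 3794250/7 = 140761645/126.


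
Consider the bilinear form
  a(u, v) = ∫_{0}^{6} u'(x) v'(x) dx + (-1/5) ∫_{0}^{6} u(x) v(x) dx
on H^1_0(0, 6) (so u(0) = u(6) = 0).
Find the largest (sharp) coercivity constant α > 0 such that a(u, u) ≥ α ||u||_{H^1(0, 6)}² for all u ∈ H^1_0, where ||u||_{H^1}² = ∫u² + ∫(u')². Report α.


α = (-36/5 + π^2)/(π^2 + 36)

Coercivity of a(·,·) on H^1_0(0, 6) means a(u, u) ≥ α ||u||_{H^1}² for every u ∈ H^1_0.
The interval has length L = 6, and Poincaré/coercivity depend only on L. Here a(u, u) = ∫(u')² + (-1/5)·∫u².
Here c = -1/5 < 0 with |c| < (π/L)² = π^2/36, so coercivity still holds. The condition a(u,u) ≥ α||u||_{H^1}² reads (1−α)∫(u')² ≥ (α−c)∫u². Any admissible α is ≤ 1 (rapidly oscillating u have ∫u²/∫(u')² → 0), and α = 1 would force 0 ≥ (1−c)∫u², impossible since c < 1; so 1−α > 0. By the sharp Poincaré inequality on H^1_0 of an interval of length L, ∫(u')² ≥ (π/L)²∫u² with equality for the first sine mode sin(π(x−x₀)/L) (x₀ the left endpoint), so the inequality holds for all u iff (1−α)(π/L)² ≥ α − c, i.e. α ≤ ((π/L)² + c)/((π/L)² + 1) = (1 + c(L/π)²)/(1 + (L/π)²). (Direct route, valid since c ≤ 0: Poincaré gives c∫u² ≥ c(L/π)²∫(u')², so a(u,u) ≥ (1 + c(L/π)²)∫(u')², while ||u||_{H^1}² ≤ (1 + (L/π)²)∫(u')²; dividing yields the same α.) With (π/L)² = π^2/36 and c = -1/5, the largest admissible constant is α = ((π/L)² + c)/((π/L)² + 1).
Simplifying, α = (-36/5 + π^2)/(π^2 + 36).


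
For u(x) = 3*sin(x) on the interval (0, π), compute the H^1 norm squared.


||u||_{H^1(0,π)}^2 = 9*π

u'(x) = 3*cos(x).
Expand u² and (u')² and integrate term by term on (0, π), using: for integers n ≥ 1, ∫_0^π sin²(nx) dx = ∫_0^π cos²(nx) dx = π/2; for n ≠ n', ∫_0^π sin(nx)sin(n'x) dx = ∫_0^π cos(nx)cos(n'x) dx = 0; and by product-to-sum, ∫_0^π sin(nx)cos(n'x) dx = ½∫_0^π [sin((n+n')x) + sin((n−n')x)] dx, which is 0 when n+n' is even and 2n/(n²−n'²) when n+n' is odd (it need not vanish on (0, π)).
  u² squared terms: (3)²·∫sin(x)² dx = 9·π/2 = 9*π/2.
  So ∫_0^π u² dx = 9*π/2.
  (u')² squared terms: (3)²·∫cos(x)² dx = 9·π/2 = 9*π/2.
  So ∫_0^π (u')² dx = 9*π/2.
||u||_{H^1}^2 = (9*π/2) + (9*π/2) = 9*π.


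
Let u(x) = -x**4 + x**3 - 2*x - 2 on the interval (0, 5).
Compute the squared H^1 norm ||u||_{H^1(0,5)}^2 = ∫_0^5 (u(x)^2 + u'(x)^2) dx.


||u||_{H^1}^2 = 66606905/252

The H^1 norm (squared) on an interval (0, L) is
  ||u||_{H^1}^2 = ∫_0^L u(x)^2 dx + ∫_0^L u'(x)^2 dx.
Compute u'(x) = -4*x**3 + 3*x**2 - 2.
Then u(x)^2 = x**8 - 2*x**7 + x**6 + 4*x**5 - 4*x**3 + 4*x**2 + 8*x + 4 and u'(x)^2 = 16*x**6 - 24*x**5 + 9*x**4 + 16*x**3 - 12*x**2 + 4.
Integrate each monomial from 0 to 5 using ∫_0^5 c·x^n dx = c·5^(n+1)/(n+1):
  ∫_0^5 u(x)^2 dx = ∫_0^5 (x^8 - 2*x^7 + x^6 + 4*x^5 - 4*x^3 + 4*x^2 + 8*x + 4) dx. Term by term:
    ∫_0^5 x^8 dx = 1953125/9;  ∫_0^5 -2*x^7 dx = -390625/4;  ∫_0^5 x^6 dx = 78125/7;
    ∫_0^5 4*x^5 dx = 31250/3;  ∫_0^5 -4*x^3 dx = -625;  ∫_0^5 4*x^2 dx = 500/3;
    ∫_0^5 8*x dx = 100;  ∫_0^5 4 dx = 20.
  Sum: 1953125/9 − 390625/4 + 78125/7 + 31250/3 − 625 + 500/3 + 100 + 20 = 35430365/252.
  ∫_0^5 u'(x)^2 dx = ∫_0^5 (16*x^6 - 24*x^5 + 9*x^4 + 16*x^3 - 12*x^2 + 4) dx. Term by term:
    ∫_0^5 16*x^6 dx = 1250000/7;  ∫_0^5 -24*x^5 dx = -62500;  ∫_0^5 9*x^4 dx = 5625;
    ∫_0^5 16*x^3 dx = 2500;  ∫_0^5 -12*x^2 dx = -500;  ∫_0^5 4 dx = 20.
  Sum: 1250000/7 − 62500 + 5625 + 2500 − 500 + 20 = 866015/7.
Adding: ||u||_{H^1}^2 = 35430365/252 + 866015/7 = 66606905/252.


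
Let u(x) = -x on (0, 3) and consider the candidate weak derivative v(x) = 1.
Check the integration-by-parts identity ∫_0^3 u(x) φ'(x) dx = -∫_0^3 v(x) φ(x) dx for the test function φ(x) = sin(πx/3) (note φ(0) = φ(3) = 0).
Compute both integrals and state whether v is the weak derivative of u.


LHS = 6/π, RHS = -6/π. No, v is not the weak derivative of u.

u(x) = -x, classical derivative u'(x) = -1.
φ(x) = sin(πx/3), so φ'(x) = π*cos(π*x/3)/3.
Note φ(0) = φ(3) = 0, so the boundary term u·φ vanishes.
LHS = ∫_0^3 u(x) φ'(x) dx = ∫_0^3 (-π*x*cos(π*x/3)/3) dx. Term by term:
  ∫_0^3 -π*x*cos(π*x/3)/3 dx = 6/π.
So LHS = 6/π.
∫_0^3 v(x) φ(x) dx = ∫_0^3 (sin(π*x/3)) dx. Term by term:
  ∫_0^3 sin(π*x/3) dx = 6/π.
So RHS = -∫_0^3 v(x) φ(x) dx = -6/π.
LHS − RHS = 12/π ≠ 0, so the identity fails.
(For a valid weak derivative the identity must hold for EVERY test function, in particular this one. The failure shows v is NOT the weak derivative of u.)
Correct weak derivative would be u'(x) = -1.


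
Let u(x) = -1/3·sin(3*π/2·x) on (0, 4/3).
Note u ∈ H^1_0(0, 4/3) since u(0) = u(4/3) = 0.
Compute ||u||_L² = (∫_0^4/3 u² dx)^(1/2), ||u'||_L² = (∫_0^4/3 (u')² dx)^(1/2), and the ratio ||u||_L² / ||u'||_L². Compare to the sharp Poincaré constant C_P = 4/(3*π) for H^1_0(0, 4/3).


||u||_L² / ||u'||_L² = 2/(3*π) < C_P = 4/(3*π).

u(x) = -1/3·sin(3*π/2·x), so u'(x) = -π*cos(3*π*x/2)/2.
Writing u(x) = A·sin(kπx/L) with A = -1/3 and k = 2, use ∫_0^L sin²(kπx/L) dx = L/2 and ∫_0^L cos²(kπx/L) dx = L/2.
u² = 1/9·sin²(3*π/2·x) and (u')² = π^2/4·cos²(3*π/2·x), and each of sin², cos² integrates to L/2 = 2/3 over (0, 4/3).
∫_0^4/3 u² dx = 2/27, so ||u||_L² = sqrt(6)/9.
∫_0^4/3 (u')² dx = π^2/6, so ||u'||_L² = sqrt(6)*π/6.
Ratio ||u||_L² / ||u'||_L² = 2/(3*π).
Sharp Poincaré constant on H^1_0(0, 4/3) is C_P = L/π = 4/(3*π), achieved by sin(3*π/4·x).
This is the k = 2 harmonic; the ratio L/(kπ) is strictly less than C_P = L/π, consistent with the sharp inequality ||u||_L² ≤ C_P ||u'||_L².


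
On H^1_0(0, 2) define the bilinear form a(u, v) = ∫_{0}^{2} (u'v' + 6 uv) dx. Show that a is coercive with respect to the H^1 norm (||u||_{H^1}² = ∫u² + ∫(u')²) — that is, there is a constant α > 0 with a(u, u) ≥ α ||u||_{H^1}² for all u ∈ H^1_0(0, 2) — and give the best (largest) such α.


α = 1

Coercivity of a(·,·) on H^1_0(0, 2) means a(u, u) ≥ α ||u||_{H^1}² for every u ∈ H^1_0.
The interval has length L = 2, and Poincaré/coercivity depend only on L. Here a(u, u) = ∫(u')² + (6)·∫u².
Here c = 6 ≥ 1, so a(u,u) = ∫(u')² + c∫u² ≥ ∫(u')² + ∫u² = ||u||_{H^1}², i.e. α = 1 works. No larger α is possible: a(u,u) ≥ α||u||_{H^1}² means (1−α)∫(u')² ≥ (α−c)∫u², and for the modes u_n = sin(nπ(x−x₀)/L) (x₀ the left endpoint) one has ∫u_n²/∫(u_n')² = (L/(nπ))² → 0, so a(u_n,u_n)/||u_n||_{H^1}² → 1. Hence the optimal constant is α = 1.
Therefore α = 1.


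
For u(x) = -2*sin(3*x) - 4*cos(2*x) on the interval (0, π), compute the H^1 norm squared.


||u||_{H^1(0,π)}^2 = 96 + 60*π

u'(x) = 8*sin(2*x) - 6*cos(3*x).
Expand u² and (u')² and integrate term by term on (0, π), using: for integers n ≥ 1, ∫_0^π sin²(nx) dx = ∫_0^π cos²(nx) dx = π/2; for n ≠ n', ∫_0^π sin(nx)sin(n'x) dx = ∫_0^π cos(nx)cos(n'x) dx = 0; and by product-to-sum, ∫_0^π sin(nx)cos(n'x) dx = ½∫_0^π [sin((n+n')x) + sin((n−n')x)] dx, which is 0 when n+n' is even and 2n/(n²−n'²) when n+n' is odd (it need not vanish on (0, π)).
  u² squared terms: (-4)²·∫cos(2x)² dx = 16·π/2 = 8*π;  (-2)²·∫sin(3x)² dx = 4·π/2 = 2*π.
  u² cross terms: 2·(-4)·(-2)·∫cos(2x)·sin(3x) dx = 16·(6/5) = 96/5.
  So ∫_0^π u² dx = 8*π + 2*π + 96/5 = 96/5 + 10*π.
  (u')² squared terms: (-6)²·∫cos(3x)² dx = 36·π/2 = 18*π;  (8)²·∫sin(2x)² dx = 64·π/2 = 32*π.
  (u')² cross terms: 2·(-6)·(8)·∫cos(3x)·sin(2x) dx = -96·(-4/5) = 384/5.
  So ∫_0^π (u')² dx = 18*π + 32*π + 384/5 = 384/5 + 50*π.
||u||_{H^1}^2 = (96/5 + 10*π) + (384/5 + 50*π) = 96 + 60*π.


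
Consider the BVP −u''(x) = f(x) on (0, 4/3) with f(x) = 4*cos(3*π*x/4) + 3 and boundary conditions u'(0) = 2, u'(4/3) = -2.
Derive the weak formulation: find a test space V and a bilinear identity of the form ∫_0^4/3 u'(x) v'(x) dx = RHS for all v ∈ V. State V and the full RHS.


V = H^1(0, 4/3) (v unrestricted at boundary; u is determined up to an additive constant); weak form: ∫_0^4/3 u'v' dx = ∫_0^4/3 (4*cos(3*π*x/4) + 3) v dx − 2·v(4/3) − 2·v(0) for all v ∈ V.

Multiply both sides by a test function v and integrate from 0 to 4/3:
  ∫_0^4/3 −u''(x) v(x) dx = ∫_0^4/3 f(x) v(x) dx.
Integrate the LHS by parts once:
  ∫_0^4/3 −u'' v dx = −[u'(x) v(x)]_0^4/3 + ∫_0^4/3 u'(x) v'(x) dx.
Thus ∫_0^4/3 u'(x) v'(x) dx = ∫_0^4/3 f(x) v(x) dx + [u'(x) v(x)]_0^4/3.
Choose V so that boundary terms are either known or forced to vanish.
u has inhomogeneous Neumann u'(0) = 2, u'(4/3) = -2. [u' v]_0^4/3 = (-2)·v(4/3) − (2)·v(0) = − 2·v(4/3) − 2·v(0). Take V = H^1(0, 4/3); boundary term becomes part of RHS.
Weak formulation: find u (satisfying any essential BC) such that ∫_0^4/3 u'(x) v'(x) dx = ∫_0^4/3 f v dx − 2·v(4/3) − 2·v(0) for all v ∈ V (Neumann data are natural BCs: they enter the RHS as boundary terms).
Substituting f(x) = 4*cos(3*π*x/4) + 3, the right-hand side is ∫_0^4/3 (4*cos(3*π*x/4) + 3) v dx − 2·v(4/3) − 2·v(0).
Compatibility check (pure Neumann): taking v ≡ 1 ∈ V gives 0 = ∫_0^4/3 f dx + (-2) − (2), i.e. ∫_0^4/3 f dx must equal u'(0) − u'(4/3) = 4. Indeed ∫_0^4/3 (4*cos(3*π*x/4) + 3) dx = 4, so the data are compatible. The solution is then unique only up to an additive constant (fix it e.g. by requiring ∫_0^4/3 u dx = 0).
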